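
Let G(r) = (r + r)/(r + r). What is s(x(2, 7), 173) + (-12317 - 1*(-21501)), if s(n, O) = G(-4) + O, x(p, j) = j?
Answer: 9358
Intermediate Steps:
G(r) = 1 (G(r) = (2*r)/((2*r)) = (2*r)*(1/(2*r)) = 1)
s(n, O) = 1 + O
s(x(2, 7), 173) + (-12317 - 1*(-21501)) = (1 + 173) + (-12317 - 1*(-21501)) = 174 + (-12317 + 21501) = 174 + 9184 = 9358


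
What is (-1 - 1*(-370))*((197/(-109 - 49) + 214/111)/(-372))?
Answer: -489745/724904 ≈ -0.67560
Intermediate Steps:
(-1 - 1*(-370))*((197/(-109 - 49) + 214/111)/(-372)) = (-1 + 370)*((197/(-158) + 214*(1/111))*(-1/372)) = 369*((197*(-1/158) + 214/111)*(-1/372)) = 369*((-197/158 + 214/111)*(-1/372)) = 369*((11945/17538)*(-1/372)) = 369*(-11945/6524136) = -489745/724904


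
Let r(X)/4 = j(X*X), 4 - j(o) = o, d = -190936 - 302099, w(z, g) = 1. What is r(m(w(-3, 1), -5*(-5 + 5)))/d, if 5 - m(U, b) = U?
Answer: 16/164345 ≈ 9.7356e-5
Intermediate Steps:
m(U, b) = 5 - U
d = -493035
j(o) = 4 - o
r(X) = 16 - 4*X² (r(X) = 4*(4 - X*X) = 4*(4 - X²) = 16 - 4*X²)
r(m(w(-3, 1), -5*(-5 + 5)))/d = (16 - 4*(5 - 1*1)²)/(-493035) = (16 - 4*(5 - 1)²)*(-1/493035) = (16 - 4*4²)*(-1/493035) = (16 - 4*16)*(-1/493035) = (16 - 64)*(-1/493035) = -48*(-1/493035) = 16/164345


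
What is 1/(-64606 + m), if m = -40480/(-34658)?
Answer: -17329/1119537134 ≈ -1.5479e-5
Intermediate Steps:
m = 20240/17329 (m = -40480*(-1/34658) = 20240/17329 ≈ 1.1680)
1/(-64606 + m) = 1/(-64606 + 20240/17329) = 1/(-1119537134/17329) = -17329/1119537134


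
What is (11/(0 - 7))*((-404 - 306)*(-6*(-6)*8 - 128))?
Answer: 1249600/7 ≈ 1.7851e+5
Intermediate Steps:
(11/(0 - 7))*((-404 - 306)*(-6*(-6)*8 - 128)) = (11/(-7))*(-710*(36*8 - 128)) = (-⅐*11)*(-710*(288 - 128)) = -(-7810)*160/7 = -11/7*(-113600) = 1249600/7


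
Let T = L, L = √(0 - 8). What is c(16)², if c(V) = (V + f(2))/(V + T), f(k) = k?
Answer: 81/(8 + I*√2)² ≈ 1.1529 - 0.42076*I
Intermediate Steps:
L = 2*I*√2 (L = √(-8) = 2*I*√2 ≈ 2.8284*I)
T = 2*I*√2 ≈ 2.8284*I
c(V) = (2 + V)/(V + 2*I*√2) (c(V) = (V + 2)/(V + 2*I*√2) = (2 + V)/(V + 2*I*√2))
c(16)² = ((2 + 16)/(16 + 2*I*√2))² = (18/(16 + 2*I*√2))² = 324/(16 + 2*I*√2)²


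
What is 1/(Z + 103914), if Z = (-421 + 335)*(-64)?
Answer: 1/109418 ≈ 9.1393e-6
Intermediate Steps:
Z = 5504 (Z = -86*(-64) = 5504)
1/(Z + 103914) = 1/(5504 + 103914) = 1/109418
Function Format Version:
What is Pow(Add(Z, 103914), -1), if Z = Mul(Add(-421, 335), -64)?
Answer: Rational(1, 109418) ≈ 9.1393e-6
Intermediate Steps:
Z = 5504 (Z = Mul(-86, -64) = 5504)
Pow(Add(Z, 103914), -1) = Pow(Add(5504, 103914), -1) = Pow(109418, -1) = Rational(1, 109418)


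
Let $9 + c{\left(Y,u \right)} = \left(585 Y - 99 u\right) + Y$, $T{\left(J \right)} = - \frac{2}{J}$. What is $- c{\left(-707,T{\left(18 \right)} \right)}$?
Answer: $414300$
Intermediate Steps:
$c{\left(Y,u \right)} = -9 - 99 u + 586 Y$ ($c{\left(Y,u \right)} = -9 + \left(\left(585 Y - 99 u\right) + Y\right) = -9 + \left(\left(- 99 u + 585 Y\right) + Y\right) = -9 + \left(- 99 u + 586 Y\right) = -9 - 99 u + 586 Y$)
$- c{\left(-707,T{\left(18 \right)} \right)} = - (-9 - 99 \left(- \frac{2}{18}\right) + 586 \left(-707\right)) = - (-9 - 99 \left(\left(-2\right) \frac{1}{18}\right) - 414302) = - (-9 - -11 - 414302) = - (-9 + 11 - 414302) = \left(-1\right) \left(-414300\right) = 414300$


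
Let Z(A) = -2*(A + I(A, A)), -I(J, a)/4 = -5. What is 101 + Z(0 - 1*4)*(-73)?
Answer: 2437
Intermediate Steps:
I(J, a) = 20 (I(J, a) = -4*(-5) = 20)
Z(A) = -40 - 2*A (Z(A) = -2*(A + 20) = -2*(20 + A) = -40 - 2*A)
101 + Z(0 - 1*4)*(-73) = 101 + (-40 - 2*(0 - 1*4))*(-73) = 101 + (-40 - 2*(0 - 4))*(-73) = 101 + (-40 - 2*(-4))*(-73) = 101 + (-40 + 8)*(-73) = 101 - 32*(-73) = 101 + 2336 = 2437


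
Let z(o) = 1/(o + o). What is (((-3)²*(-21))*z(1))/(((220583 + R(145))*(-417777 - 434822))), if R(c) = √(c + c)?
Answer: 3790017/7542689061317782 - 189*√290/82969579674495602 ≈ 5.0244e-10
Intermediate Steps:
R(c) = √2*√c (R(c) = √(2*c) = √2*√c)
z(o) = 1/(2*o)
(((-3)²*(-21))*z(1))/(((220583 + R(145))*(-417777 - 434822))) = (((-3)²*(-21))*((½)/1))/(((220583 + √2*√145)*(-417777 - 434822))) = ((9*(-21))*((½)*1))/(((220583 + √290)*(-852599))) = (-189*½)/(-188068845217 - 852599*√290) = -189/(2*(-188068845217 - 852599*√290))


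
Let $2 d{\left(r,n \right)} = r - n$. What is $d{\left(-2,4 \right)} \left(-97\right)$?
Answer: $291$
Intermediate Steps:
$d{\left(r,n \right)} = \frac{r}{2} - \frac{n}{2}$ ($d{\left(r,n \right)} = \frac{r - n}{2} = \frac{r}{2} - \frac{n}{2}$)
$d{\left(-2,4 \right)} \left(-97\right) = \left(\frac{1}{2} \left(-2\right) - 2\right) \left(-97\right) = \left(-1 - 2\right) \left(-97\right) = \left(-3\right) \left(-97\right) = 291$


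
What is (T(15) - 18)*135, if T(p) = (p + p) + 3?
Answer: 2025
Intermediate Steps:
T(p) = 3 + 2*p (T(p) = 2*p + 3 = 3 + 2*p)
(T(15) - 18)*135 = ((3 + 2*15) - 18)*135 = ((3 + 30) - 18)*135 = (33 - 18)*135 = 15*135 = 2025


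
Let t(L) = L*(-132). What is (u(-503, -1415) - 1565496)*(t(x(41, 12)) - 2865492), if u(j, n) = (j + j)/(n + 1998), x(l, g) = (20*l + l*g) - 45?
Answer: 2767933183856064/583 ≈ 4.7477e+12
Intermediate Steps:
x(l, g) = -45 + 20*l + g*l (x(l, g) = (20*l + g*l) - 45 = -45 + 20*l + g*l)
u(j, n) = 2*j/(1998 + n) (u(j, n) = (2*j)/(1998 + n) = 2*j/(1998 + n))
t(L) = -132*L
(u(-503, -1415) - 1565496)*(t(x(41, 12)) - 2865492) = (2*(-503)/(1998 - 1415) - 1565496)*(-132*(-45 + 20*41 + 12*41) - 2865492) = (2*(-503)/583 - 1565496)*(-132*(-45 + 820 + 492) - 2865492) = (2*(-503)*(1/583) - 1565496)*(-132*1267 - 2865492) = (-1006/583 - 1565496)*(-167244 - 2865492) = -912685174/583*(-3032736) = 2767933183856064/583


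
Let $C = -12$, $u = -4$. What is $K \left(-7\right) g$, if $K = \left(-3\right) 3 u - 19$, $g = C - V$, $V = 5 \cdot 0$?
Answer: $1428$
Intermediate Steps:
$V = 0$
$g = -12$ ($g = -12 - 0 = -12 + 0 = -12$)
$K = 17$ ($K = \left(-3\right) 3 \left(-4\right) - 19 = \left(-9\right) \left(-4\right) - 19 = 36 - 19 = 17$)
$K \left(-7\right) g = 17 \left(-7\right) \left(-12\right) = \left(-119\right) \left(-12\right) = 1428$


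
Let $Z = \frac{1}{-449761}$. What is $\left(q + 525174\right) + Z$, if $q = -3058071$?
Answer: $- \frac{1139198287618}{449761} \approx -2.5329 \cdot 10^{6}$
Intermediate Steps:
$Z = - \frac{1}{449761} \approx -2.2234 \cdot 10^{-6}$
$\left(q + 525174\right) + Z = \left(-3058071 + 525174\right) - \frac{1}{449761} = -2532897 - \frac{1}{449761} = - \frac{1139198287618}{449761}$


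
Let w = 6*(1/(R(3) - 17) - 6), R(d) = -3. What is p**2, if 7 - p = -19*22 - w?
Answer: 15108769/100 ≈ 1.5109e+5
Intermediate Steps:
w = -363/10 (w = 6*(1/(-3 - 17) - 6) = 6*(1/(-20) - 6) = 6*(-1/20 - 6) = 6*(-121/20) = -363/10 ≈ -36.300)
p = 3887/10 (p = 7 - (-19*22 - 1*(-363/10)) = 7 - (-418 + 363/10) = 7 - 1*(-3817/10) = 7 + 3817/10 = 3887/10 ≈ 388.70)
p**2 = (3887/10)**2 = 15108769/100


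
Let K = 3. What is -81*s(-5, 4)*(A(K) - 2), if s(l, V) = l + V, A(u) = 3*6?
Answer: 1296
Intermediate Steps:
A(u) = 18
s(l, V) = V + l
-81*s(-5, 4)*(A(K) - 2) = -81*(4 - 5)*(18 - 2) = -(-81)*16 = -81*(-16) = 1296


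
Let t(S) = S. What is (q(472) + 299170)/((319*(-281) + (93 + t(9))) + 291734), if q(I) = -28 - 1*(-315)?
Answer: 99819/67399 ≈ 1.4810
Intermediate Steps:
q(I) = 287 (q(I) = -28 + 315 = 287)
(q(472) + 299170)/((319*(-281) + (93 + t(9))) + 291734) = (287 + 299170)/((319*(-281) + (93 + 9)) + 291734) = 299457/((-89639 + 102) + 291734) = 299457/(-89537 + 291734) = 299457/202197 = 299457*(1/202197) = 99819/67399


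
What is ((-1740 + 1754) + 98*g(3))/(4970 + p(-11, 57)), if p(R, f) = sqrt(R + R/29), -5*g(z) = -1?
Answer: 2421384/358163215 - 84*I*sqrt(9570)/1790816075 ≈ 0.0067606 - 4.5886e-6*I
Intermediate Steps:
g(z) = 1/5 (g(z) = -1/5*(-1) = 1/5)
p(R, f) = sqrt(870)*sqrt(R)/29 (p(R, f) = sqrt(R + R*(1/29)) = sqrt(R + R/29) = sqrt(30*R/29) = sqrt(870)*sqrt(R)/29)
((-1740 + 1754) + 98*g(3))/(4970 + p(-11, 57)) = ((-1740 + 1754) + 98*(1/5))/(4970 + sqrt(870)*sqrt(-11)/29) = (14 + 98/5)/(4970 + sqrt(870)*(I*sqrt(11))/29) = 168/(5*(4970 + I*sqrt(9570)/29))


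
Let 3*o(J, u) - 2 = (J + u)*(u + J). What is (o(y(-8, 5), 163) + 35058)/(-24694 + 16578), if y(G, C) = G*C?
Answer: -120305/24348 ≈ -4.9411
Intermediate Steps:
y(G, C) = C*G
o(J, u) = 2/3 + (J + u)**2/3 (o(J, u) = 2/3 + ((J + u)*(u + J))/3 = 2/3 + ((J + u)*(J + u))/3 = 2/3 + (J + u)**2/3)
(o(y(-8, 5), 163) + 35058)/(-24694 + 16578) = ((2/3 + (5*(-8) + 163)**2/3) + 35058)/(-24694 + 16578) = ((2/3 + (-40 + 163)**2/3) + 35058)/(-8116) = ((2/3 + (1/3)*123**2) + 35058)*(-1/8116) = ((2/3 + (1/3)*15129) + 35058)*(-1/8116) = ((2/3 + 5043) + 35058)*(-1/8116) = (15131/3 + 35058)*(-1/8116) = (120305/3)*(-1/8116) = -120305/24348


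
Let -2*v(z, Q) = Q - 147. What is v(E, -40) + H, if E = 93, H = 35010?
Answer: 70207/2 ≈ 35104.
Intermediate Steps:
v(z, Q) = 147/2 - Q/2 (v(z, Q) = -(Q - 147)/2 = -(-147 + Q)/2 = 147/2 - Q/2)
v(E, -40) + H = (147/2 - ½*(-40)) + 35010 = (147/2 + 20) + 35010 = 187/2 + 35010 = 70207/2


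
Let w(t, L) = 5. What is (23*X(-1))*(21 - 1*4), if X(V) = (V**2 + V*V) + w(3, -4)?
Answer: 2737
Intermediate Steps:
X(V) = 5 + 2*V**2 (X(V) = (V**2 + V*V) + 5 = (V**2 + V**2) + 5 = 2*V**2 + 5 = 5 + 2*V**2)
(23*X(-1))*(21 - 1*4) = (23*(5 + 2*(-1)**2))*(21 - 1*4) = (23*(5 + 2*1))*(21 - 4) = (23*(5 + 2))*17 = (23*7)*17 = 161*17 = 2737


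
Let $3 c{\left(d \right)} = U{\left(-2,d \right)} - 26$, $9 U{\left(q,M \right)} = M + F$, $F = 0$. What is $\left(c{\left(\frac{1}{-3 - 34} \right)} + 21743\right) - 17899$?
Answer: $\frac{3831497}{999} \approx 3835.3$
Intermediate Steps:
$U{\left(q,M \right)} = \frac{M}{9}$ ($U{\left(q,M \right)} = \frac{M + 0}{9} = \frac{M}{9}$)
$c{\left(d \right)} = - \frac{26}{3} + \frac{d}{27}$ ($c{\left(d \right)} = \frac{\frac{d}{9} - 26}{3} = \frac{-26 + \frac{d}{9}}{3} = - \frac{26}{3} + \frac{d}{27}$)
$\left(c{\left(\frac{1}{-3 - 34} \right)} + 21743\right) - 17899 = \left(\left(- \frac{26}{3} + \frac{1}{27 \left(-3 - 34\right)}\right) + 21743\right) - 17899 = \left(\left(- \frac{26}{3} + \frac{1}{27 \left(-37\right)}\right) + 21743\right) - 17899 = \left(\left(- \frac{26}{3} + \frac{1}{27} \left(- \frac{1}{37}\right)\right) + 21743\right) - 17899 = \left(\left(- \frac{26}{3} - \frac{1}{999}\right) + 21743\right) - 17899 = \left(- \frac{8659}{999} + 21743\right) - 17899 = \frac{21712598}{999} - 17899 = \frac{3831497}{999}$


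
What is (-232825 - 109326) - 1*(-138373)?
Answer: -203778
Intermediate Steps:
(-232825 - 109326) - 1*(-138373) = -342151 + 138373 = -203778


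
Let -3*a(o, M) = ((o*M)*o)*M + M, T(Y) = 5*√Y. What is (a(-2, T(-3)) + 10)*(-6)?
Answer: -660 + 10*I*√3 ≈ -660.0 + 17.32*I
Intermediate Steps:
a(o, M) = -M/3 - M²*o²/3 (a(o, M) = -(((o*M)*o)*M + M)/3 = -(((M*o)*o)*M + M)/3 = -((M*o²)*M + M)/3 = -(M²*o² + M)/3 = -(M + M²*o²)/3 = -M/3 - M²*o²/3)
(a(-2, T(-3)) + 10)*(-6) = (-5*√(-3)*(1 + (5*√(-3))*(-2)²)/3 + 10)*(-6) = (-5*(I*√3)*(1 + (5*(I*√3))*4)/3 + 10)*(-6) = (-5*I*√3*(1 + (5*I*√3)*4)/3 + 10)*(-6) = (-5*I*√3*(1 + 20*I*√3)/3 + 10)*(-6) = (10 - 5*I*√3*(1 + 20*I*√3)/3)*(-6) = -60 + 10*I*√3*(1 + 20*I*√3)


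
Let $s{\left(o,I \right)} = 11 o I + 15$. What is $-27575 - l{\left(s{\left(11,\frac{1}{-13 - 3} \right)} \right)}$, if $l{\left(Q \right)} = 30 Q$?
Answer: $- \frac{222385}{8} \approx -27798.0$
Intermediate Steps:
$s{\left(o,I \right)} = 15 + 11 I o$ ($s{\left(o,I \right)} = 11 I o + 15 = 15 + 11 I o$)
$-27575 - l{\left(s{\left(11,\frac{1}{-13 - 3} \right)} \right)} = -27575 - 30 \left(15 + 11 \frac{1}{-13 - 3} \cdot 11\right) = -27575 - 30 \left(15 + 11 \frac{1}{-16} \cdot 11\right) = -27575 - 30 \left(15 + 11 \left(- \frac{1}{16}\right) 11\right) = -27575 - 30 \left(15 - \frac{121}{16}\right) = -27575 - 30 \cdot \frac{119}{16} = -27575 - \frac{1785}{8} = - \frac{222385}{8}$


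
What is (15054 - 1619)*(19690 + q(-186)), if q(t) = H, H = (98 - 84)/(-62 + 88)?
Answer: 3439050995/13 ≈ 2.6454e+8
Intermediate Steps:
H = 7/13 (H = 14/26 = 14*(1/26) = 7/13 ≈ 0.53846)
q(t) = 7/13
(15054 - 1619)*(19690 + q(-186)) = (15054 - 1619)*(19690 + 7/13) = 13435*(255977/13) = 3439050995/13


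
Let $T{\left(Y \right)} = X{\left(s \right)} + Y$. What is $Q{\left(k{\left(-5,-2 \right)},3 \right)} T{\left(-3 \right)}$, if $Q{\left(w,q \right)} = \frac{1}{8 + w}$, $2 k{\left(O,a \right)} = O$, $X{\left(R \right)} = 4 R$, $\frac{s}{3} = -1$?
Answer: $- \frac{30}{11} \approx -2.7273$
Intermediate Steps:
$s = -3$ ($s = 3 \left(-1\right) = -3$)
$k{\left(O,a \right)} = \frac{O}{2}$
$T{\left(Y \right)} = -12 + Y$ ($T{\left(Y \right)} = 4 \left(-3\right) + Y = -12 + Y$)
$Q{\left(k{\left(-5,-2 \right)},3 \right)} T{\left(-3 \right)} = \frac{-12 - 3}{8 + \frac{1}{2} \left(-5\right)} = \frac{1}{8 - \frac{5}{2}} \left(-15\right) = \frac{1}{\frac{11}{2}} \left(-15\right) = \frac{2}{11} \left(-15\right) = - \frac{30}{11}$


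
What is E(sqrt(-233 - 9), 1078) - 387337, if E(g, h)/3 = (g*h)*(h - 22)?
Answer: -387337 + 37566144*I*sqrt(2) ≈ -3.8734e+5 + 5.3127e+7*I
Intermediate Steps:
E(g, h) = 3*g*h*(-22 + h) (E(g, h) = 3*((g*h)*(h - 22)) = 3*((g*h)*(-22 + h)) = 3*(g*h*(-22 + h)) = 3*g*h*(-22 + h))
E(sqrt(-233 - 9), 1078) - 387337 = 3*sqrt(-233 - 9)*1078*(-22 + 1078) - 387337 = 3*sqrt(-242)*1078*1056 - 387337 = 3*(11*I*sqrt(2))*1078*1056 - 387337 = 37566144*I*sqrt(2) - 387337 = -387337 + 37566144*I*sqrt(2)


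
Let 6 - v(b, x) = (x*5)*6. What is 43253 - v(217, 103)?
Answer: 46337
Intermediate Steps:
v(b, x) = 6 - 30*x (v(b, x) = 6 - x*5*6 = 6 - 5*x*6 = 6 - 30*x)
43253 - v(217, 103) = 43253 - (6 - 30*103) = 43253 - (6 - 3090) = 43253 - 1*(-3084) = 43253 + 3084 = 46337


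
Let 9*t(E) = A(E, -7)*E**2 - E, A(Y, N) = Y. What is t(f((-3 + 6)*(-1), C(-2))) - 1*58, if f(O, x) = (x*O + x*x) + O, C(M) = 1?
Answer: -214/3 ≈ -71.333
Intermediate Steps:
f(O, x) = O + x**2 + O*x (f(O, x) = (O*x + x**2) + O = (x**2 + O*x) + O = O + x**2 + O*x)
t(E) = -E/9 + E**3/9 (t(E) = (E*E**2 - E)/9 = (E**3 - E)/9 = -E/9 + E**3/9)
t(f((-3 + 6)*(-1), C(-2))) - 1*58 = ((-3 + 6)*(-1) + 1**2 + ((-3 + 6)*(-1))*1)*(-1 + ((-3 + 6)*(-1) + 1**2 + ((-3 + 6)*(-1))*1)**2)/9 - 1*58 = (3*(-1) + 1 + (3*(-1))*1)*(-1 + (3*(-1) + 1 + (3*(-1))*1)**2)/9 - 58 = (-3 + 1 - 3*1)*(-1 + (-3 + 1 - 3*1)**2)/9 - 58 = (-3 + 1 - 3)*(-1 + (-3 + 1 - 3)**2)/9 - 58 = (1/9)*(-5)*(-1 + (-5)**2) - 58 = (1/9)*(-5)*(-1 + 25) - 58 = (1/9)*(-5)*24 - 58 = -40/3 - 58 = -214/3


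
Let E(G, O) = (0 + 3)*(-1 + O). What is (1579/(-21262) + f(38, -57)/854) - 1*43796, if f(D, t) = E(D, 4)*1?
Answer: -198809472129/4539437 ≈ -43796.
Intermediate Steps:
E(G, O) = -3 + 3*O (E(G, O) = 3*(-1 + O) = -3 + 3*O)
f(D, t) = 9 (f(D, t) = (-3 + 3*4)*1 = (-3 + 12)*1 = 9*1 = 9)
(1579/(-21262) + f(38, -57)/854) - 1*43796 = (1579/(-21262) + 9/854) - 1*43796 = (1579*(-1/21262) + 9*(1/854)) - 43796 = (-1579/21262 + 9/854) - 43796 = -289277/4539437 - 43796 = -198809472129/4539437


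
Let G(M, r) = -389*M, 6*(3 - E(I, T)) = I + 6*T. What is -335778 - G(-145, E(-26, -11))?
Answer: -392183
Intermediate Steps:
E(I, T) = 3 - T - I/6 (E(I, T) = 3 - (I + 6*T)/6 = 3 + (-T - I/6) = 3 - T - I/6)
-335778 - G(-145, E(-26, -11)) = -335778 - (-389)*(-145) = -335778 - 1*56405 = -335778 - 56405 = -392183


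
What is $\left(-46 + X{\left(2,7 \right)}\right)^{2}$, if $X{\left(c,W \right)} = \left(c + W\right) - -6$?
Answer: $961$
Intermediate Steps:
$X{\left(c,W \right)} = 6 + W + c$ ($X{\left(c,W \right)} = \left(W + c\right) + 6 = 6 + W + c$)
$\left(-46 + X{\left(2,7 \right)}\right)^{2} = \left(-46 + \left(6 + 7 + 2\right)\right)^{2} = \left(-46 + 15\right)^{2} = \left(-31\right)^{2} = 961$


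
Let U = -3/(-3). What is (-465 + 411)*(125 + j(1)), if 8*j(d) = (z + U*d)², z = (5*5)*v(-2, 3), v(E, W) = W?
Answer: -45738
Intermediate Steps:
U = 1 (U = -3*(-⅓) = 1)
z = 75 (z = (5*5)*3 = 25*3 = 75)
j(d) = (75 + d)²/8 (j(d) = (75 + 1*d)²/8 = (75 + d)²/8)
(-465 + 411)*(125 + j(1)) = (-465 + 411)*(125 + (75 + 1)²/8) = -54*(125 + (⅛)*76²) = -54*(125 + (⅛)*5776) = -54*(125 + 722) = -54*847 = -45738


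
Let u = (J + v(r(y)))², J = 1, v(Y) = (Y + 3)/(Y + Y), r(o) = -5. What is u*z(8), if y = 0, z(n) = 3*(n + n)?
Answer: 1728/25 ≈ 69.120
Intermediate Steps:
z(n) = 6*n (z(n) = 3*(2*n) = 6*n)
v(Y) = (3 + Y)/(2*Y) (v(Y) = (3 + Y)/((2*Y)) = (3 + Y)*(1/(2*Y)) = (3 + Y)/(2*Y))
u = 36/25 (u = (1 + (½)*(3 - 5)/(-5))² = (1 + (½)*(-⅕)*(-2))² = (1 + ⅕)² = (6/5)² = 36/25 ≈ 1.4400)
u*z(8) = 36*(6*8)/25 = (36/25)*48 = 1728/25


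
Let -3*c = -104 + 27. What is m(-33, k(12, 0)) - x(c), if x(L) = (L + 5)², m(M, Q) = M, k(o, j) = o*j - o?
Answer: -8761/9 ≈ -973.44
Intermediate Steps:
k(o, j) = -o + j*o (k(o, j) = j*o - o = -o + j*o)
c = 77/3 (c = -(-104 + 27)/3 = -⅓*(-77) = 77/3 ≈ 25.667)
x(L) = (5 + L)²
m(-33, k(12, 0)) - x(c) = -33 - (5 + 77/3)² = -33 - (92/3)² = -33 - 1*8464/9 = -33 - 8464/9 = -8761/9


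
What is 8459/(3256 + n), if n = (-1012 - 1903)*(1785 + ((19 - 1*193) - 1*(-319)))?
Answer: -769/511154 ≈ -0.0015044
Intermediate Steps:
n = -5625950 (n = -2915*(1785 + ((19 - 193) + 319)) = -2915*(1785 + (-174 + 319)) = -2915*(1785 + 145) = -2915*1930 = -5625950)
8459/(3256 + n) = 8459/(3256 - 5625950) = 8459/(-5622694) = 8459*(-1/5622694) = -769/511154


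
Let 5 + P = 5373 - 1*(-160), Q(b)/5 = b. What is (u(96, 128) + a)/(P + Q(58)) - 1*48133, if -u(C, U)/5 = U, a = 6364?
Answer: -140016035/2909 ≈ -48132.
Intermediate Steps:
Q(b) = 5*b
P = 5528 (P = -5 + (5373 - 1*(-160)) = -5 + (5373 + 160) = -5 + 5533 = 5528)
u(C, U) = -5*U
(u(96, 128) + a)/(P + Q(58)) - 1*48133 = (-5*128 + 6364)/(5528 + 5*58) - 1*48133 = (-640 + 6364)/(5528 + 290) - 48133 = 5724/5818 - 48133 = 5724*(1/5818) - 48133 = 2862/2909 - 48133 = -140016035/2909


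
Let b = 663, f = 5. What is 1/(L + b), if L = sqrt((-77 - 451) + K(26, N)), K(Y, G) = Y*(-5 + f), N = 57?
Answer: 221/146699 - 4*I*sqrt(33)/440097 ≈ 0.0015065 - 5.2212e-5*I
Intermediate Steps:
K(Y, G) = 0 (K(Y, G) = Y*(-5 + 5) = Y*0 = 0)
L = 4*I*sqrt(33) (L = sqrt((-77 - 451) + 0) = sqrt(-528 + 0) = sqrt(-528) = 4*I*sqrt(33) ≈ 22.978*I)
1/(L + b) = 1/(4*I*sqrt(33) + 663) = 1/(663 + 4*I*sqrt(33))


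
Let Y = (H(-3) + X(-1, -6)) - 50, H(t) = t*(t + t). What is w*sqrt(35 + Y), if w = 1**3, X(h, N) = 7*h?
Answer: 2*I ≈ 2.0*I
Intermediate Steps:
H(t) = 2*t**2 (H(t) = t*(2*t) = 2*t**2)
Y = -39 (Y = (2*(-3)**2 + 7*(-1)) - 50 = (2*9 - 7) - 50 = (18 - 7) - 50 = 11 - 50 = -39)
w = 1
w*sqrt(35 + Y) = 1*sqrt(35 - 39) = 1*sqrt(-4) = 1*(2*I) = 2*I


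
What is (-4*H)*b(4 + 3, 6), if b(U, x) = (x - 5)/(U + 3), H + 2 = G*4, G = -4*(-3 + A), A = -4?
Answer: -44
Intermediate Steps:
G = 28 (G = -4*(-3 - 4) = -4*(-7) = 28)
H = 110 (H = -2 + 28*4 = -2 + 112 = 110)
b(U, x) = (-5 + x)/(3 + U)
(-4*H)*b(4 + 3, 6) = (-4*110)*((-5 + 6)/(3 + (4 + 3))) = -440/(3 + 7) = -440/10 = -44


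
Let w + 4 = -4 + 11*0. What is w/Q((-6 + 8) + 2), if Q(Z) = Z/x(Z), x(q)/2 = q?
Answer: -16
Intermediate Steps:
x(q) = 2*q
Q(Z) = 1/2 (Q(Z) = Z/((2*Z)) = Z*(1/(2*Z)) = 1/2)
w = -8 (w = -4 + (-4 + 11*0) = -4 + (-4 + 0) = -4 - 4 = -8)
w/Q((-6 + 8) + 2) = -8/1/2 = -8*2 = -16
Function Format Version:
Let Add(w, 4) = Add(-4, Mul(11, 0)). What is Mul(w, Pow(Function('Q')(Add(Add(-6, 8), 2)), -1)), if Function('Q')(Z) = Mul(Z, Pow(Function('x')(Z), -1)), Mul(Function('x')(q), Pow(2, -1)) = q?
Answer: -16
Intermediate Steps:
Function('x')(q) = Mul(2, q)
Function('Q')(Z) = Rational(1, 2) (Function('Q')(Z) = Mul(Z, Pow(Mul(2, Z), -1)) = Mul(Z, Mul(Rational(1, 2), Pow(Z, -1))) = Rational(1, 2))
w = -8 (w = Add(-4, Add(-4, Mul(11, 0))) = Add(-4, Add(-4, 0)) = Add(-4, -4) = -8)
Mul(w, Pow(Function('Q')(Add(Add(-6, 8), 2)), -1)) = Mul(-8, Pow(Rational(1, 2), -1)) = Mul(-8, 2) = -16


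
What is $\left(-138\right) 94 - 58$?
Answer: $-13030$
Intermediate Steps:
$\left(-138\right) 94 - 58 = -12972 - 58 = -13030$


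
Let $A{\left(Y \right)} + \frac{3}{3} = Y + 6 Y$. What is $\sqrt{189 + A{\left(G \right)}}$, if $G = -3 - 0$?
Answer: $\sqrt{167} \approx 12.923$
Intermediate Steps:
$G = -3$ ($G = -3 + 0 = -3$)
$A{\left(Y \right)} = -1 + 7 Y$ ($A{\left(Y \right)} = -1 + \left(Y + 6 Y\right) = -1 + 7 Y$)
$\sqrt{189 + A{\left(G \right)}} = \sqrt{189 + \left(-1 + 7 \left(-3\right)\right)} = \sqrt{189 - 22} = \sqrt{167}$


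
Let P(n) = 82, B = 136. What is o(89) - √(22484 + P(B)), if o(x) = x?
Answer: 89 - √22566 ≈ -61.220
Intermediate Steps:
o(89) - √(22484 + P(B)) = 89 - √(22484 + 82) = 89 - √22566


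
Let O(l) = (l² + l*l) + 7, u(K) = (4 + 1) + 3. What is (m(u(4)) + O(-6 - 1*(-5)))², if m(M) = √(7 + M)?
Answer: (9 + √15)² ≈ 165.71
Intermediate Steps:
u(K) = 8 (u(K) = 5 + 3 = 8)
O(l) = 7 + 2*l² (O(l) = (l² + l²) + 7 = 2*l² + 7 = 7 + 2*l²)
(m(u(4)) + O(-6 - 1*(-5)))² = (√(7 + 8) + (7 + 2*(-6 - 1*(-5))²))² = (√15 + (7 + 2*(-6 + 5)²))² = (√15 + (7 + 2*(-1)²))² = (√15 + (7 + 2*1))² = (√15 + (7 + 2))² = (√15 + 9)² = (9 + √15)²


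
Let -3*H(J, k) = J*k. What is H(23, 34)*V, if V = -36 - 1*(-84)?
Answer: -12512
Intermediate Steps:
H(J, k) = -J*k/3
V = 48 (V = -36 + 84 = 48)
H(23, 34)*V = -⅓*23*34*48 = -782/3*48 = -12512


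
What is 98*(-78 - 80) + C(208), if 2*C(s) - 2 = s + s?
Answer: -15275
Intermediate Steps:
C(s) = 1 + s (C(s) = 1 + (s + s)/2 = 1 + (2*s)/2 = 1 + s)
98*(-78 - 80) + C(208) = 98*(-78 - 80) + (1 + 208) = 98*(-158) + 209 = -15484 + 209 = -15275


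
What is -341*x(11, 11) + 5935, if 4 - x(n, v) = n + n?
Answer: 12073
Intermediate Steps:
x(n, v) = 4 - 2*n (x(n, v) = 4 - (n + n) = 4 - 2*n)
-341*x(11, 11) + 5935 = -341*(4 - 2*11) + 5935 = -341*(4 - 22) + 5935 = -341*(-18) + 5935 = 6138 + 5935 = 12073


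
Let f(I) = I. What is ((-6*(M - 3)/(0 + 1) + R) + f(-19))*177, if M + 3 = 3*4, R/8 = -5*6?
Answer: -52215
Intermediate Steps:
R = -240 (R = 8*(-5*6) = 8*(-30) = -240)
M = 9 (M = -3 + 3*4 = -3 + 12 = 9)
((-6*(M - 3)/(0 + 1) + R) + f(-19))*177 = ((-6*(9 - 3)/(0 + 1) - 240) - 19)*177 = ((-36/1 - 240) - 19)*177 = ((-36 - 240) - 19)*177 = (-276 - 19)*177 = -295*177 = -52215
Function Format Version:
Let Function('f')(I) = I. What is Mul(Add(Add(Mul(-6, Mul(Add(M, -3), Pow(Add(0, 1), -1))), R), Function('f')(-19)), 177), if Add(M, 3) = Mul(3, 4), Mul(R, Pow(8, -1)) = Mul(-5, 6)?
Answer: -52215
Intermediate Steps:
R = -240 (R = Mul(8, Mul(-5, 6)) = Mul(8, -30) = -240)
M = 9 (M = Add(-3, Mul(3, 4)) = Add(-3, 12) = 9)
Mul(Add(Add(Mul(-6, Mul(Add(M, -3), Pow(Add(0, 1), -1))), R), Function('f')(-19)), 177) = Mul(Add(Add(Mul(-6, Mul(Add(9, -3), Pow(Add(0, 1), -1))), -240), -19), 177) = Mul(Add(Add(Mul(-6, Mul(6, Pow(1, -1))), -240), -19), 177) = Mul(Add(Add(Mul(-6, Mul(6, 1)), -240), -19), 177) = Mul(Add(Add(Mul(-6, 6), -240), -19), 177) = Mul(Add(Add(-36, -240), -19), 177) = Mul(Add(-276, -19), 177) = Mul(-295, 177) = -52215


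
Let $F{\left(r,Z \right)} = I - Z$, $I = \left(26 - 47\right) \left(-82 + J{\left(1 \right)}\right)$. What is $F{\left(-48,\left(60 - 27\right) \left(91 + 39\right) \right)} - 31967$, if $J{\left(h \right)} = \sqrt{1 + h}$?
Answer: $-34535 - 21 \sqrt{2} \approx -34565.0$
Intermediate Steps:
$I = 1722 - 21 \sqrt{2}$ ($I = \left(26 - 47\right) \left(-82 + \sqrt{1 + 1}\right) = - 21 \left(-82 + \sqrt{2}\right) = 1722 - 21 \sqrt{2} \approx 1692.3$)
$F{\left(r,Z \right)} = 1722 - Z - 21 \sqrt{2}$ ($F{\left(r,Z \right)} = \left(1722 - 21 \sqrt{2}\right) - Z = 1722 - Z - 21 \sqrt{2}$)
$F{\left(-48,\left(60 - 27\right) \left(91 + 39\right) \right)} - 31967 = \left(1722 - \left(60 - 27\right) \left(91 + 39\right) - 21 \sqrt{2}\right) - 31967 = \left(1722 - 33 \cdot 130 - 21 \sqrt{2}\right) - 31967 = \left(1722 - 4290 - 21 \sqrt{2}\right) - 31967 = \left(-2568 - 21 \sqrt{2}\right) - 31967 = -34535 - 21 \sqrt{2}$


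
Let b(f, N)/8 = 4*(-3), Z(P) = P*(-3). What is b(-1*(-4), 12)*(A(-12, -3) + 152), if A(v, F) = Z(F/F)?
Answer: -14304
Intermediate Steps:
Z(P) = -3*P
A(v, F) = -3 (A(v, F) = -3*F/F = -3*1 = -3)
b(f, N) = -96 (b(f, N) = 8*(4*(-3)) = 8*(-12) = -96)
b(-1*(-4), 12)*(A(-12, -3) + 152) = -96*(-3 + 152) = -96*149 = -14304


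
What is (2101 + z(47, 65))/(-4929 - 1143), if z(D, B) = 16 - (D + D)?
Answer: -2023/6072 ≈ -0.33317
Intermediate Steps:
z(D, B) = 16 - 2*D
(2101 + z(47, 65))/(-4929 - 1143) = (2101 + (16 - 2*47))/(-4929 - 1143) = (2101 + (16 - 94))/(-6072) = (2101 - 78)*(-1/6072) = 2023*(-1/6072) = -2023/6072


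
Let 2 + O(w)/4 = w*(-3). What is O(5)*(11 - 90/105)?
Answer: -4828/7 ≈ -689.71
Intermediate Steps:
O(w) = -8 - 12*w (O(w) = -8 + 4*(w*(-3)) = -8 + 4*(-3*w) = -8 - 12*w)
O(5)*(11 - 90/105) = (-8 - 12*5)*(11 - 90/105) = (-8 - 60)*(11 - 90*1/105) = -68*(11 - 6/7) = -68*71/7 = -4828/7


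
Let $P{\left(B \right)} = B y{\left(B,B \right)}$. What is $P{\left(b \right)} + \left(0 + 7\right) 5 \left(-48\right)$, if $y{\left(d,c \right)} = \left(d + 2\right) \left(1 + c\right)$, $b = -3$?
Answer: $-1686$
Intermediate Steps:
$y{\left(d,c \right)} = \left(1 + c\right) \left(2 + d\right)$ ($y{\left(d,c \right)} = \left(2 + d\right) \left(1 + c\right) = \left(1 + c\right) \left(2 + d\right)$)
$P{\left(B \right)} = B \left(2 + B^{2} + 3 B\right)$ ($P{\left(B \right)} = B \left(2 + B + 2 B + B B\right) = B \left(2 + B + 2 B + B^{2}\right) = B \left(2 + B^{2} + 3 B\right)$)
$P{\left(b \right)} + \left(0 + 7\right) 5 \left(-48\right) = - 3 \left(2 + \left(-3\right)^{2} + 3 \left(-3\right)\right) + \left(0 + 7\right) 5 \left(-48\right) = - 3 \left(2 + 9 - 9\right) + 7 \cdot 5 \left(-48\right) = \left(-3\right) 2 + 35 \left(-48\right) = -6 - 1680 = -1686$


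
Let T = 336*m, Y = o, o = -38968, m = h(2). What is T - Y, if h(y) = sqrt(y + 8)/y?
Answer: 38968 + 168*sqrt(10) ≈ 39499.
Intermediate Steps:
h(y) = sqrt(8 + y)/y
m = sqrt(10)/2 (m = sqrt(8 + 2)/2 = sqrt(10)/2 ≈ 1.5811)
Y = -38968
T = 168*sqrt(10) (T = 336*(sqrt(10)/2) = 168*sqrt(10) ≈ 531.26)
T - Y = 168*sqrt(10) - 1*(-38968) = 168*sqrt(10) + 38968 = 38968 + 168*sqrt(10)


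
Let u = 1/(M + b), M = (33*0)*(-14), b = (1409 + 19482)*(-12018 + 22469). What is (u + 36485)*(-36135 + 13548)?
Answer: -179924365262978082/218331841 ≈ -8.2409e+8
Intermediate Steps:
b = 218331841 (b = 20891*10451 = 218331841)
M = 0 (M = 0*(-14) = 0)
u = 1/218331841 (u = 1/(0 + 218331841) = 1/218331841 ≈ 4.5802e-9)
(u + 36485)*(-36135 + 13548) = (1/218331841 + 36485)*(-36135 + 13548) = (7965837218886/218331841)*(-22587) = -179924365262978082/218331841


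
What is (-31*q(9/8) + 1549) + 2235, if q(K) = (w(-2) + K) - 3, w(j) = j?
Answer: 31233/8 ≈ 3904.1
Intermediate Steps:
q(K) = -5 + K (q(K) = (-2 + K) - 3 = -5 + K)
(-31*q(9/8) + 1549) + 2235 = (-31*(-5 + 9/8) + 1549) + 2235 = (-31*(-31/8) + 1549) + 2235 = (961/8 + 1549) + 2235 = 13353/8 + 2235 = 31233/8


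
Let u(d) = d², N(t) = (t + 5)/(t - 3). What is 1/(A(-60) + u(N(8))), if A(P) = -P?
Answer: 25/1669 ≈ 0.014979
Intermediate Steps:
N(t) = (5 + t)/(-3 + t)
1/(A(-60) + u(N(8))) = 1/(-1*(-60) + ((5 + 8)/(-3 + 8))²) = 1/(60 + (13/5)²) = 1/(60 + 169/25) = 1/(1669/25) = 25/1669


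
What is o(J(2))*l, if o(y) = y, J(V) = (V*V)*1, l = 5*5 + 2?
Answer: 108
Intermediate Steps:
l = 27 (l = 25 + 2 = 27)
J(V) = V² (J(V) = V²*1 = V²)
o(J(2))*l = 2²*27 = 4*27 = 108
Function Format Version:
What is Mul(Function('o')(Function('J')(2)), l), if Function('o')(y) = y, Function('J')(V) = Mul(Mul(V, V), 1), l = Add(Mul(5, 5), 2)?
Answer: 108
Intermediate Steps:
l = 27 (l = Add(25, 2) = 27)
Function('J')(V) = Pow(V, 2) (Function('J')(V) = Mul(Pow(V, 2), 1) = Pow(V, 2))
Mul(Function('o')(Function('J')(2)), l) = Mul(Pow(2, 2), 27) = Mul(4, 27) = 108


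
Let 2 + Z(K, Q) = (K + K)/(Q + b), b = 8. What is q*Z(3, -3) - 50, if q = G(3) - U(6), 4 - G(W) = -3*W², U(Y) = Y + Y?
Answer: -326/5 ≈ -65.200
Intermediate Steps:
Z(K, Q) = -2 + 2*K/(8 + Q) (Z(K, Q) = -2 + (K + K)/(Q + 8) = -2 + (2*K)/(8 + Q) = -2 + 2*K/(8 + Q))
U(Y) = 2*Y
G(W) = 4 + 3*W² (G(W) = 4 - (-3)*W² = 4 + 3*W²)
q = 19 (q = (4 + 3*3²) - 2*6 = (4 + 3*9) - 1*12 = (4 + 27) - 12 = 31 - 12 = 19)
q*Z(3, -3) - 50 = 19*(2*(-8 + 3 - 1*(-3))/(8 - 3)) - 50 = 19*(2*(-8 + 3 + 3)/5) - 50 = 19*(2*(⅕)*(-2)) - 50 = 19*(-⅘) - 50 = -76/5 - 50 = -326/5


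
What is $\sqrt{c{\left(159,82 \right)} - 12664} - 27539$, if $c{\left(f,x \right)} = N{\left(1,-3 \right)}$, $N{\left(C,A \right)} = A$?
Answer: $-27539 + i \sqrt{12667} \approx -27539.0 + 112.55 i$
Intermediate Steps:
$c{\left(f,x \right)} = -3$
$\sqrt{c{\left(159,82 \right)} - 12664} - 27539 = \sqrt{-3 - 12664} - 27539 = \sqrt{-12667} - 27539 = i \sqrt{12667} - 27539 = -27539 + i \sqrt{12667}$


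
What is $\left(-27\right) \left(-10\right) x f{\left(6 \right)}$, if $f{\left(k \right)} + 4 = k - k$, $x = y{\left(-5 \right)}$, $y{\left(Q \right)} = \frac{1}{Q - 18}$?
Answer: $\frac{1080}{23} \approx 46.957$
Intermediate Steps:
$y{\left(Q \right)} = \frac{1}{-18 + Q}$
$x = - \frac{1}{23}$ ($x = \frac{1}{-18 - 5} = \frac{1}{-23} = - \frac{1}{23} \approx -0.043478$)
$f{\left(k \right)} = -4$ ($f{\left(k \right)} = -4 + \left(k - k\right) = -4 + 0 = -4$)
$\left(-27\right) \left(-10\right) x f{\left(6 \right)} = \left(-27\right) \left(-10\right) \left(\left(- \frac{1}{23}\right) \left(-4\right)\right) = 270 \cdot \frac{4}{23} = \frac{1080}{23}$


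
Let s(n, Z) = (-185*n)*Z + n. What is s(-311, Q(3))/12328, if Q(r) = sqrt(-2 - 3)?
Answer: -311/12328 + 57535*I*sqrt(5)/12328 ≈ -0.025227 + 10.436*I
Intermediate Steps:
Q(r) = I*sqrt(5) (Q(r) = sqrt(-5) = I*sqrt(5))
s(n, Z) = n - 185*Z*n (s(n, Z) = -185*Z*n + n = n - 185*Z*n)
s(-311, Q(3))/12328 = -311*(1 - 185*I*sqrt(5))/12328 = -311*(1 - 185*I*sqrt(5))*(1/12328) = (-311 + 57535*I*sqrt(5))*(1/12328) = -311/12328 + 57535*I*sqrt(5)/12328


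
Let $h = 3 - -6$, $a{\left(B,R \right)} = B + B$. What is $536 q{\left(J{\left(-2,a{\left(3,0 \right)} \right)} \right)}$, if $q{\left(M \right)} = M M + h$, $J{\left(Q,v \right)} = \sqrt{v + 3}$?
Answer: $9648$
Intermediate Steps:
$a{\left(B,R \right)} = 2 B$
$h = 9$ ($h = 3 + 6 = 9$)
$J{\left(Q,v \right)} = \sqrt{3 + v}$
$q{\left(M \right)} = 9 + M^{2}$ ($q{\left(M \right)} = M M + 9 = M^{2} + 9 = 9 + M^{2}$)
$536 q{\left(J{\left(-2,a{\left(3,0 \right)} \right)} \right)} = 536 \left(9 + \left(\sqrt{3 + 2 \cdot 3}\right)^{2}\right) = 536 \left(9 + \left(\sqrt{3 + 6}\right)^{2}\right) = 536 \left(9 + \left(\sqrt{9}\right)^{2}\right) = 536 \left(9 + 3^{2}\right) = 536 \left(9 + 9\right) = 536 \cdot 18 = 9648$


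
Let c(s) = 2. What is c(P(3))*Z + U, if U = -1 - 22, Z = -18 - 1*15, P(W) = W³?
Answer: -89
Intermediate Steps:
Z = -33 (Z = -18 - 15 = -33)
U = -23
c(P(3))*Z + U = 2*(-33) - 23 = -66 - 23 = -89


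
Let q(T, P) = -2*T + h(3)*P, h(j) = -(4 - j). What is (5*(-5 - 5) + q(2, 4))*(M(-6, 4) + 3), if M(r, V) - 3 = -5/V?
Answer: -551/2 ≈ -275.50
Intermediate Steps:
h(j) = -4 + j
q(T, P) = -P - 2*T (q(T, P) = -2*T + (-4 + 3)*P = -2*T - P = -P - 2*T)
M(r, V) = 3 - 5/V
(5*(-5 - 5) + q(2, 4))*(M(-6, 4) + 3) = (5*(-5 - 5) + (-1*4 - 2*2))*((3 - 5/4) + 3) = (5*(-10) + (-4 - 4))*((3 - 5*¼) + 3) = (-50 - 8)*((3 - 5/4) + 3) = -58*(7/4 + 3) = -58*19/4 = -551/2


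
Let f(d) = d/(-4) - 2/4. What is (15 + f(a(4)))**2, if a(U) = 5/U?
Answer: 51529/256 ≈ 201.29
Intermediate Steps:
f(d) = -1/2 - d/4 (f(d) = d*(-1/4) - 2*1/4 = -d/4 - 1/2 = -1/2 - d/4)
(15 + f(a(4)))**2 = (15 + (-1/2 - 5/(4*4)))**2 = (15 + (-1/2 - 1/4*5/4))**2 = (15 + (-1/2 - 5/16))**2 = (15 - 13/16)**2 = (227/16)**2 = 51529/256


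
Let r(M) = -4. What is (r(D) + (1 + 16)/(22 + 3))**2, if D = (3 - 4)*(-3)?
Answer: 6889/625 ≈ 11.022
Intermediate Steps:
D = 3 (D = -1*(-3) = 3)
(r(D) + (1 + 16)/(22 + 3))**2 = (-4 + (1 + 16)/(22 + 3))**2 = (-4 + 17/25)**2 = (-83/25)**2 = 6889/625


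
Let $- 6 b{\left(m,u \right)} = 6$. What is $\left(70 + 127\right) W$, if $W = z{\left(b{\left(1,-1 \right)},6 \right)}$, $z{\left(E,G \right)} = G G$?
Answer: $7092$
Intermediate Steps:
$b{\left(m,u \right)} = -1$ ($b{\left(m,u \right)} = \left(- \frac{1}{6}\right) 6 = -1$)
$z{\left(E,G \right)} = G^{2}$
$W = 36$ ($W = 6^{2} = 36$)
$\left(70 + 127\right) W = \left(70 + 127\right) 36 = 197 \cdot 36 = 7092$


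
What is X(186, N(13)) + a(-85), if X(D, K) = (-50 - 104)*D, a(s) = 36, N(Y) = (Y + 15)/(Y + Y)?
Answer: -28608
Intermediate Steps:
N(Y) = (15 + Y)/(2*Y) (N(Y) = (15 + Y)/((2*Y)) = (15 + Y)*(1/(2*Y)) = (15 + Y)/(2*Y))
X(D, K) = -154*D
X(186, N(13)) + a(-85) = -154*186 + 36 = -28644 + 36 = -28608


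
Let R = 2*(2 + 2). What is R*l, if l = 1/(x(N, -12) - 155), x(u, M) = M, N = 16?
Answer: -8/167 ≈ -0.047904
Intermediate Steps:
R = 8 (R = 2*4 = 8)
l = -1/167 (l = 1/(-12 - 155) = 1/(-167) = -1/167 ≈ -0.0059880)
R*l = 8*(-1/167) = -8/167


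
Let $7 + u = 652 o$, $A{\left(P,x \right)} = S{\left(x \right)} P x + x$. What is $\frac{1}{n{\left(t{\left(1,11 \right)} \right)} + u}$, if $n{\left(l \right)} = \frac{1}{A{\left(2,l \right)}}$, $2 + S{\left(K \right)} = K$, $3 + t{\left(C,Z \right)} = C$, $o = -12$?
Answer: $- \frac{14}{109633} \approx -0.0001277$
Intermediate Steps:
$t{\left(C,Z \right)} = -3 + C$
$S{\left(K \right)} = -2 + K$
$A{\left(P,x \right)} = x + P x \left(-2 + x\right)$ ($A{\left(P,x \right)} = \left(-2 + x\right) P x + x = P \left(-2 + x\right) x + x = P x \left(-2 + x\right) + x = x + P x \left(-2 + x\right)$)
$n{\left(l \right)} = \frac{1}{l \left(-3 + 2 l\right)}$ ($n{\left(l \right)} = \frac{1}{l \left(1 + 2 \left(-2 + l\right)\right)} = \frac{1}{l \left(1 + \left(-4 + 2 l\right)\right)} = \frac{1}{l \left(-3 + 2 l\right)}$)
$u = -7831$ ($u = -7 + 652 \left(-12\right) = -7 - 7824 = -7831$)
$\frac{1}{n{\left(t{\left(1,11 \right)} \right)} + u} = \frac{1}{\frac{1}{\left(-3 + 1\right) \left(-3 + 2 \left(-3 + 1\right)\right)} - 7831} = \frac{1}{\frac{1}{\left(-2\right) \left(-3 + 2 \left(-2\right)\right)} - 7831} = \frac{1}{- \frac{1}{2 \left(-3 - 4\right)} - 7831} = \frac{1}{- \frac{1}{2 \left(-7\right)} - 7831} = \frac{1}{\left(- \frac{1}{2}\right) \left(- \frac{1}{7}\right) - 7831} = \frac{1}{\frac{1}{14} - 7831} = \frac{1}{- \frac{109633}{14}} = - \frac{14}{109633}$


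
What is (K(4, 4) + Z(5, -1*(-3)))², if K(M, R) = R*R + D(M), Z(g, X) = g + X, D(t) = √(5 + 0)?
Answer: (24 + √5)² ≈ 688.33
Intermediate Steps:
D(t) = √5
Z(g, X) = X + g
K(M, R) = √5 + R² (K(M, R) = R*R + √5 = R² + √5 = √5 + R²)
(K(4, 4) + Z(5, -1*(-3)))² = ((√5 + 4²) + (-1*(-3) + 5))² = ((√5 + 16) + (3 + 5))² = ((16 + √5) + 8)² = (24 + √5)²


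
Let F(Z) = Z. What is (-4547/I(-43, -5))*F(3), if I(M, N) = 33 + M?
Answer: 13641/10 ≈ 1364.1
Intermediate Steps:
(-4547/I(-43, -5))*F(3) = -4547/(33 - 43)*3 = -4547/(-10)*3 = -4547*(-⅒)*3 = (4547/10)*3 = 13641/10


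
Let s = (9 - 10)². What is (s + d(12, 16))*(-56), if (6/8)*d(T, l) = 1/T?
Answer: -560/9 ≈ -62.222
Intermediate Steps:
d(T, l) = 4/(3*T)
s = 1 (s = (-1)² = 1)
(s + d(12, 16))*(-56) = (1 + (4/3)/12)*(-56) = (1 + (4/3)*(1/12))*(-56) = (1 + ⅑)*(-56) = (10/9)*(-56) = -560/9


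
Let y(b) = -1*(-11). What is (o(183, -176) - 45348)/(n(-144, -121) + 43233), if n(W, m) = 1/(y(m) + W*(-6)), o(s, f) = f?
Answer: -9958375/9457219 ≈ -1.0530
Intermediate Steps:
y(b) = 11
n(W, m) = 1/(11 - 6*W) (n(W, m) = 1/(11 + W*(-6)) = 1/(11 - 6*W))
(o(183, -176) - 45348)/(n(-144, -121) + 43233) = (-176 - 45348)/(-1/(-11 + 6*(-144)) + 43233) = -45524/(-1/(-11 - 864) + 43233) = -45524/(-1/(-875) + 43233) = -45524/(-1*(-1/875) + 43233) = -45524/(1/875 + 43233) = -45524/37828876/875 = -45524*875/37828876 = -9958375/9457219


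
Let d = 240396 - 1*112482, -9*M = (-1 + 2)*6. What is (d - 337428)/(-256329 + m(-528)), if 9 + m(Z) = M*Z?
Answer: 104757/127993 ≈ 0.81846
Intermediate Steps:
M = -2/3 (M = -(-1 + 2)*6/9 = -6/9 = -1/9*6 = -2/3 ≈ -0.66667)
d = 127914 (d = 240396 - 112482 = 127914)
m(Z) = -9 - 2*Z/3
(d - 337428)/(-256329 + m(-528)) = (127914 - 337428)/(-256329 + (-9 - 2/3*(-528))) = -209514/(-256329 + (-9 + 352)) = -209514/(-256329 + 343) = -209514/(-255986) = -209514*(-1/255986) = 104757/127993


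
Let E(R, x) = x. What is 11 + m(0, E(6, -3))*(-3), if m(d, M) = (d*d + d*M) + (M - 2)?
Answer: 26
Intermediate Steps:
m(d, M) = -2 + M + d² + M*d (m(d, M) = (d² + M*d) + (-2 + M) = -2 + M + d² + M*d)
11 + m(0, E(6, -3))*(-3) = 11 + (-2 - 3 + 0² - 3*0)*(-3) = 11 + (-2 - 3 + 0 + 0)*(-3) = 11 - 5*(-3) = 11 + 15 = 26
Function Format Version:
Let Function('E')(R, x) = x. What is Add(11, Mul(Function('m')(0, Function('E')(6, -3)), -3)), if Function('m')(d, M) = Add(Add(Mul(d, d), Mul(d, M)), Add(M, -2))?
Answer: 26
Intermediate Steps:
Function('m')(d, M) = Add(-2, M, Pow(d, 2), Mul(M, d)) (Function('m')(d, M) = Add(Add(Pow(d, 2), Mul(M, d)), Add(-2, M)) = Add(-2, M, Pow(d, 2), Mul(M, d)))
Add(11, Mul(Function('m')(0, Function('E')(6, -3)), -3)) = Add(11, Mul(Add(-2, -3, Pow(0, 2), Mul(-3, 0)), -3)) = Add(11, Mul(Add(-2, -3, 0, 0), -3)) = Add(11, Mul(-5, -3)) = Add(11, 15) = 26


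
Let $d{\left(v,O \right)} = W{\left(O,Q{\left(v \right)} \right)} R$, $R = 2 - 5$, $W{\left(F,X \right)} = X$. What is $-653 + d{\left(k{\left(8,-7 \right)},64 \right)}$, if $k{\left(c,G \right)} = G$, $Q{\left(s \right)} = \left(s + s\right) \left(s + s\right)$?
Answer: $-1241$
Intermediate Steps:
$Q{\left(s \right)} = 4 s^{2}$ ($Q{\left(s \right)} = 2 s 2 s = 4 s^{2}$)
$R = -3$ ($R = 2 - 5 = -3$)
$d{\left(v,O \right)} = - 12 v^{2}$ ($d{\left(v,O \right)} = 4 v^{2} \left(-3\right) = - 12 v^{2}$)
$-653 + d{\left(k{\left(8,-7 \right)},64 \right)} = -653 - 12 \left(-7\right)^{2} = -653 - 588 = -1241$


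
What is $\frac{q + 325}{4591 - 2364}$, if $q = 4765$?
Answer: $\frac{5090}{2227} \approx 2.2856$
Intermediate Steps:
$\frac{q + 325}{4591 - 2364} = \frac{4765 + 325}{4591 - 2364} = \frac{5090}{2227}$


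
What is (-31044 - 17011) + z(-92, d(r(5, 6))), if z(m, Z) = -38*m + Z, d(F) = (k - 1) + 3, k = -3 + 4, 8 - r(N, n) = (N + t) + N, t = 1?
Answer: -44556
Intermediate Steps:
r(N, n) = 7 - 2*N (r(N, n) = 8 - ((N + 1) + N) = 8 - ((1 + N) + N) = 8 - (1 + 2*N) = 8 + (-1 - 2*N) = 7 - 2*N)
k = 1
d(F) = 3 (d(F) = (1 - 1) + 3 = 0 + 3 = 3)
z(m, Z) = Z - 38*m
(-31044 - 17011) + z(-92, d(r(5, 6))) = (-31044 - 17011) + (3 - 38*(-92)) = -48055 + (3 + 3496) = -48055 + 3499 = -44556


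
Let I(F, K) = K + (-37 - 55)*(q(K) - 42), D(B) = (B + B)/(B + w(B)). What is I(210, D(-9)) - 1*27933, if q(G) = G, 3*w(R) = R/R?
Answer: -24258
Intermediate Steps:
w(R) = 1/3 (w(R) = (R/R)/3 = (1/3)*1 = 1/3)
D(B) = 2*B/(1/3 + B) (D(B) = (B + B)/(B + 1/3) = (2*B)/(1/3 + B) = 2*B/(1/3 + B))
I(F, K) = 3864 - 91*K (I(F, K) = K + (-37 - 55)*(K - 42) = K - 92*(-42 + K) = K + (3864 - 92*K) = 3864 - 91*K)
I(210, D(-9)) - 1*27933 = (3864 - 546*(-9)/(1 + 3*(-9))) - 1*27933 = (3864 - 546*(-9)/(1 - 27)) - 27933 = (3864 - 546*(-9)/(-26)) - 27933 = (3864 - 546*(-9)*(-1)/26) - 27933 = (3864 - 91*27/13) - 27933 = (3864 - 189) - 27933 = 3675 - 27933 = -24258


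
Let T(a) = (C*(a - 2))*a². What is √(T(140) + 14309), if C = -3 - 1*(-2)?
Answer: I*√2690491 ≈ 1640.3*I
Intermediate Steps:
C = -1 (C = -3 + 2 = -1)
T(a) = a²*(2 - a) (T(a) = (-(a - 2))*a² = (-(-2 + a))*a² = (2 - a)*a² = a²*(2 - a))
√(T(140) + 14309) = √(140²*(2 - 1*140) + 14309) = √(19600*(2 - 140) + 14309) = √(19600*(-138) + 14309) = √(-2704800 + 14309) = √(-2690491) = I*√2690491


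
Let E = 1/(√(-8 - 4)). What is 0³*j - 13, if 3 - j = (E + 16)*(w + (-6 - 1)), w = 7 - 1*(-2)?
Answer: -13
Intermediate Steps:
E = -I*√3/6 (E = 1/(√(-12)) = 1/(2*I*√3) = -I*√3/6 ≈ -0.28868*I)
w = 9 (w = 7 + 2 = 9)
j = -29 + I*√3/3 (j = 3 - (-I*√3/6 + 16)*(9 + (-6 - 1)) = 3 - (16 - I*√3/6)*(9 - 7) = 3 - (16 - I*√3/6)*2 = 3 - (32 - I*√3/3) = 3 + (-32 + I*√3/3) = -29 + I*√3/3 ≈ -29.0 + 0.57735*I)
0³*j - 13 = 0³*(-29 + I*√3/3) - 13 = 0*(-29 + I*√3/3) - 13 = 0 - 13 = -13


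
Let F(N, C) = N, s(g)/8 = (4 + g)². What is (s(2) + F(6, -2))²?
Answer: 86436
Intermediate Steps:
s(g) = 8*(4 + g)²
(s(2) + F(6, -2))² = (8*(4 + 2)² + 6)² = (8*6² + 6)² = (8*36 + 6)² = (288 + 6)² = 294² = 86436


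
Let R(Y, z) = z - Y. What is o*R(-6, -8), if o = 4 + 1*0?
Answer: -8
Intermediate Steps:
o = 4 (o = 4 + 0 = 4)
o*R(-6, -8) = 4*(-8 - 1*(-6)) = 4*(-8 + 6) = 4*(-2) = -8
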